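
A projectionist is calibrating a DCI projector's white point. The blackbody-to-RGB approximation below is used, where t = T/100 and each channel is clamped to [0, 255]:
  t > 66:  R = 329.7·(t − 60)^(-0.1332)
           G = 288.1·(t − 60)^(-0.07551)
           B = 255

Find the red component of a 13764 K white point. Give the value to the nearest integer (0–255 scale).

185

t = 13764/100 = 137.64; the t > 66 branch applies.
R = 329.7·(137.64 − 60)^(-0.1332) = 329.7·77.64^(-0.1332) = 329.7·0.56007 = 184.654.
Rounded: 185.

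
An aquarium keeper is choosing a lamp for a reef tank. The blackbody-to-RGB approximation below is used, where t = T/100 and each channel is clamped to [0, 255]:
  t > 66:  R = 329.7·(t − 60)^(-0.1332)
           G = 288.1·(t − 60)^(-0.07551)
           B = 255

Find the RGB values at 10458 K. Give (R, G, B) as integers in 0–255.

t = 10458/100 = 104.58; the t > 66 branch applies.
R = 329.7·(104.58 − 60)^(-0.1332) = 329.7·44.58^(-0.1332) = 329.7·0.60302 = 198.817.
G = 288.1·(104.58 − 60)^(-0.07551) = 288.1·44.58^(-0.07551) = 288.1·0.75071 = 216.280.
B = 255 by definition for t > 66.
Rounded: (199, 216, 255).

(199, 216, 255)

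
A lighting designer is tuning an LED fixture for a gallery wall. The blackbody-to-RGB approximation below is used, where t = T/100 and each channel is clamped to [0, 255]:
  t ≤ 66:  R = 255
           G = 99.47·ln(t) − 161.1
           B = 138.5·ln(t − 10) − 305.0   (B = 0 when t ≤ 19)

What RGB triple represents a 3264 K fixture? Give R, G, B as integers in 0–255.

R=255, G=186, B=127

t = 3264/100 = 32.64; the t ≤ 66 branch applies.
R = 255 by definition for t ≤ 66.
G = 99.47·ln 32.64 − 161.1 = 99.47·3.4855 − 161.1 = 185.607.
B = 138.5·ln(32.64 − 10) − 305.0 = 138.5·ln 22.64 − 305.0 = 138.5·3.1197 − 305.0 = 127.081.
Rounded: (255, 186, 127).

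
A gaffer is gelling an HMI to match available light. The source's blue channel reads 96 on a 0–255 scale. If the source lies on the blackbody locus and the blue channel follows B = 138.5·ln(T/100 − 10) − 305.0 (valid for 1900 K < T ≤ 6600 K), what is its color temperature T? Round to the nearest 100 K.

2800 K

ln(t − 10) = (96 + 305.0) / 138.5 = 2.8953.
t − 10 = e^2.8953 = 18.089, so t = 28.089.
T = 100·t = 2809 K → 2800 K to the nearest 100 K.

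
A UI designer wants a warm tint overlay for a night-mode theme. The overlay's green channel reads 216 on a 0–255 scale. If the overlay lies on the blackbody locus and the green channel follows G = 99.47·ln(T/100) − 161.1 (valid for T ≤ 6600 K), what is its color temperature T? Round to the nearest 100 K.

4400 K

ln t = (216 + 161.1) / 99.47 = 3.7911.
t = e^3.7911 = 44.305.
T = 100·t = 4430 K → 4400 K to the nearest 100 K.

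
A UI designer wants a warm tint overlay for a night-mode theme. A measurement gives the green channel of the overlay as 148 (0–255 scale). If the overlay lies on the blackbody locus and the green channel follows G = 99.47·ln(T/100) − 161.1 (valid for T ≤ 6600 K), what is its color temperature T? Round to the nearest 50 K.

ln t = (148 + 161.1) / 99.47 = 3.1075.
t = e^3.1075 = 22.364.
T = 100·t = 2236 K → 2250 K to the nearest 50 K.

2250 K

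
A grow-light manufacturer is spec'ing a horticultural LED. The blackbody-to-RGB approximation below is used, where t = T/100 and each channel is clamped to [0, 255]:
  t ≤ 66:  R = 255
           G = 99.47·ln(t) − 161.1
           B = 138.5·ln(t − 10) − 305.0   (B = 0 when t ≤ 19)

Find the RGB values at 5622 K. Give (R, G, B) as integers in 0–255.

(255, 240, 226)

t = 5622/100 = 56.22; the t ≤ 66 branch applies.
R = 255 by definition for t ≤ 66.
G = 99.47·ln 56.22 − 161.1 = 99.47·4.0293 − 161.1 = 239.692.
B = 138.5·ln(56.22 − 10) − 305.0 = 138.5·ln 46.22 − 305.0 = 138.5·3.8334 − 305.0 = 225.928.
Rounded: (255, 240, 226).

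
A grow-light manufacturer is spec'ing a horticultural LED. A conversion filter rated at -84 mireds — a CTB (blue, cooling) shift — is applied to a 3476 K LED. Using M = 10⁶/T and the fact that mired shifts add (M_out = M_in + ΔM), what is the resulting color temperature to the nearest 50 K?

4900 K

M_in = 10⁶/3476 = 287.69 mireds.
M_out = 287.69 + (-84) = 203.69 mireds.
T_out = 10⁶/203.69 = 4909.5 K → 4900 K.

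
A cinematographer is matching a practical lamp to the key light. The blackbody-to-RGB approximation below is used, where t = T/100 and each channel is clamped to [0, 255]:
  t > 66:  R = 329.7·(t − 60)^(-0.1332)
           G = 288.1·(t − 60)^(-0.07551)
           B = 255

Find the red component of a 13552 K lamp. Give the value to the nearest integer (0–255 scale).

185

t = 13552/100 = 135.52; the t > 66 branch applies.
R = 329.7·(135.52 − 60)^(-0.1332) = 329.7·75.52^(-0.1332) = 329.7·0.56214 = 185.337.
Rounded: 185.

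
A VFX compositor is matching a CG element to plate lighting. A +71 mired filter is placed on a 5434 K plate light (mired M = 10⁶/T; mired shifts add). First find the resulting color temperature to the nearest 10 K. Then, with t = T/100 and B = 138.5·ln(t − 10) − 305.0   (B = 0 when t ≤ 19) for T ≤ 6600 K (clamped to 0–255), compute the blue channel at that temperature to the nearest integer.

M_in = 10⁶/5434 = 184.03; M_out = 184.03 + (+71) = 255.03.
T_out = 10⁶/255.03 = 3921.2 K → 3920 K; t = 39.2.
B = 138.5·ln(39.2 − 10) − 305.0 = 138.5·ln 29.2 − 305.0 = 138.5·3.3742 − 305.0 = 162.322.
Rounded: 162.

162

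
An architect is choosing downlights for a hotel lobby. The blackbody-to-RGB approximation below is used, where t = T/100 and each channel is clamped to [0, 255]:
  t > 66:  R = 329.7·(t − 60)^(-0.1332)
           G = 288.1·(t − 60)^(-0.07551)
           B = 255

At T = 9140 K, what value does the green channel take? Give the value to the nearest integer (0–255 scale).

222

t = 9140/100 = 91.4; the t > 66 branch applies.
G = 288.1·(91.4 − 60)^(-0.07551) = 288.1·31.4^(-0.07551) = 288.1·0.77084 = 222.080.
Rounded: 222.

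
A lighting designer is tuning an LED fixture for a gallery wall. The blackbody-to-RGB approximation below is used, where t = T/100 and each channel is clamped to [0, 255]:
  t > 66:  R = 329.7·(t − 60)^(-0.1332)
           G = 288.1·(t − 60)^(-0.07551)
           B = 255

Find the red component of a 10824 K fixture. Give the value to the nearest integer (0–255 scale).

197

t = 10824/100 = 108.24; the t > 66 branch applies.
R = 329.7·(108.24 − 60)^(-0.1332) = 329.7·48.24^(-0.1332) = 329.7·0.59672 = 196.738.
Rounded: 197.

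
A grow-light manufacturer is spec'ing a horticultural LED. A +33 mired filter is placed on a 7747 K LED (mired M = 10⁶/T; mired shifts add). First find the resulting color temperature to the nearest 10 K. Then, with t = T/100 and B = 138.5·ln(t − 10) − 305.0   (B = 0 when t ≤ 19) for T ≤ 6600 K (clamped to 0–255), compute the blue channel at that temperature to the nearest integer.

241

M_in = 10⁶/7747 = 129.08; M_out = 129.08 + (+33) = 162.08.
T_out = 10⁶/162.08 = 6169.7 K → 6170 K; t = 61.7.
B = 138.5·ln(61.7 − 10) − 305.0 = 138.5·ln 51.7 − 305.0 = 138.5·3.9455 − 305.0 = 241.446.
Rounded: 241.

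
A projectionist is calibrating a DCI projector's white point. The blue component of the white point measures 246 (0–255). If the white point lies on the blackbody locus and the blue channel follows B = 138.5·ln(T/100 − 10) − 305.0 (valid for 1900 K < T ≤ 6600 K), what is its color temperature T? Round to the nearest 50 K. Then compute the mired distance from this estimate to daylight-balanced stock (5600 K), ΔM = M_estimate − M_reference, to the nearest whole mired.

ln(t − 10) = (246 + 305.0) / 138.5 = 3.9783.
t − 10 = e^3.9783 = 53.428, so t = 63.428.
T = 100·t = 6343 K → 6350 K to the nearest 50 K.
M_estimate = 10⁶/6350 = 157.48; M_reference = 10⁶/5600 = 178.57.
ΔM = 157.48 − 178.57 = -21.09 → -21 mireds.

-21 mireds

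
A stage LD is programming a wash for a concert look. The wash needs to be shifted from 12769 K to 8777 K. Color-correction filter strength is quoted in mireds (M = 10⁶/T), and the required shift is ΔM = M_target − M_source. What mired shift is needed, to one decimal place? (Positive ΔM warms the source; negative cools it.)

+35.6 mireds

M_source = 10⁶/12769 = 78.315; M_target = 10⁶/8777 = 113.934.
ΔM = 113.934 − 78.315 = 35.619 → +35.6 mireds, a warming shift.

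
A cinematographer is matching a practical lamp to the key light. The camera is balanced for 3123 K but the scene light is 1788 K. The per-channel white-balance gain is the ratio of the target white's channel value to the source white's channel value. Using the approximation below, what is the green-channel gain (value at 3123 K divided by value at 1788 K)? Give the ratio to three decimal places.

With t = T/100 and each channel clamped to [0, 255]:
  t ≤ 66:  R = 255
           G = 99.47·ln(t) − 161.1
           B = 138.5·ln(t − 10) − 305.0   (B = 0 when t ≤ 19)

1.441

At 1788 K (t = 17.88):
  G = 99.47·ln 17.88 − 161.1 = 99.47·2.8837 − 161.1 = 125.740.
At 3123 K (t = 31.23):
  G = 99.47·ln 31.23 − 161.1 = 99.47·3.4414 − 161.1 = 181.214.
Gain = 181.214 / 125.740 = 1.4412 → 1.441.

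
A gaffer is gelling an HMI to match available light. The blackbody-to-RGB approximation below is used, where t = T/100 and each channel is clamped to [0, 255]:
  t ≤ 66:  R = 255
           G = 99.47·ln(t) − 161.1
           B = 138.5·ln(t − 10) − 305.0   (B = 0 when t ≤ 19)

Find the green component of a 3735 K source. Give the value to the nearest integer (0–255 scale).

199

t = 3735/100 = 37.35; the t ≤ 66 branch applies.
G = 99.47·ln 37.35 − 161.1 = 99.47·3.6203 − 161.1 = 199.015.
Rounded: 199.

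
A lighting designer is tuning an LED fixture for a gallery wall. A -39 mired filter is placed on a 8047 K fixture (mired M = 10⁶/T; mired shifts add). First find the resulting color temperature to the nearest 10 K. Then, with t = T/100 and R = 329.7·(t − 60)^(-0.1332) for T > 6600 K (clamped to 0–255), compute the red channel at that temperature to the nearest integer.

M_in = 10⁶/8047 = 124.27; M_out = 124.27 + (-39) = 85.27.
T_out = 10⁶/85.27 = 11727.5 K → 11730 K; t = 117.3.
R = 329.7·(117.3 − 60)^(-0.1332) = 329.7·57.3^(-0.1332) = 329.7·0.58320 = 192.279.
Rounded: 192.

192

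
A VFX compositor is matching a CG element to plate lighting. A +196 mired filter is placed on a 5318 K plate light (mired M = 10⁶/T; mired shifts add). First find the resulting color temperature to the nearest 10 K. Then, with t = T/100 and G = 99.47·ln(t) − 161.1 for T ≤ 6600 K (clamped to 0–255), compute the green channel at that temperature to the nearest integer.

M_in = 10⁶/5318 = 188.04; M_out = 188.04 + (+196) = 384.04.
T_out = 10⁶/384.04 = 2603.9 K → 2600 K; t = 26.
G = 99.47·ln 26 − 161.1 = 99.47·3.2581 − 161.1 = 162.983.
Rounded: 163.

163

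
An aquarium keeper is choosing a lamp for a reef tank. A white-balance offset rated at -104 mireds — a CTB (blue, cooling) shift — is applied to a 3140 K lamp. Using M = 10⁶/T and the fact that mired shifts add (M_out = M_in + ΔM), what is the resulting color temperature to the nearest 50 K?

M_in = 10⁶/3140 = 318.47 mireds.
M_out = 318.47 + (-104) = 214.47 mireds.
T_out = 10⁶/214.47 = 4662.6 K → 4650 K.

4650 K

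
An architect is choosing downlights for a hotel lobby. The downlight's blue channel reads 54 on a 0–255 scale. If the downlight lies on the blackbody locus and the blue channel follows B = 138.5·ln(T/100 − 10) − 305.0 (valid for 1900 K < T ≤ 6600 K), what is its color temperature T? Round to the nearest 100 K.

ln(t − 10) = (54 + 305.0) / 138.5 = 2.5921.
t − 10 = e^2.5921 = 13.357, so t = 23.357.
T = 100·t = 2336 K → 2300 K to the nearest 100 K.

2300 K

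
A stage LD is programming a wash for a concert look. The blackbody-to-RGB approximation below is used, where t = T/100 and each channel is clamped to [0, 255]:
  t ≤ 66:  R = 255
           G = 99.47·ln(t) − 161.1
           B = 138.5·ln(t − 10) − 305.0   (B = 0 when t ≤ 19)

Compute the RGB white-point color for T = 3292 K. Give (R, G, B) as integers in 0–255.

t = 3292/100 = 32.92; the t ≤ 66 branch applies.
R = 255 by definition for t ≤ 66.
G = 99.47·ln 32.92 − 161.1 = 99.47·3.4941 − 161.1 = 186.456.
B = 138.5·ln(32.92 − 10) − 305.0 = 138.5·ln 22.92 − 305.0 = 138.5·3.1320 − 305.0 = 128.783.
Rounded: (255, 186, 129).

(255, 186, 129)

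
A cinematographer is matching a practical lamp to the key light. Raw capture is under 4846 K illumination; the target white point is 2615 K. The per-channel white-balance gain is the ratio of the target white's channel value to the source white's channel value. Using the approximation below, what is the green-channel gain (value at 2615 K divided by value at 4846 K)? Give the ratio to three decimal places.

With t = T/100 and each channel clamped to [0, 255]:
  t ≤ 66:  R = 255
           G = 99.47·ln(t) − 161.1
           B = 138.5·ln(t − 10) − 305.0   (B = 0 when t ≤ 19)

At 4846 K (t = 48.46):
  G = 99.47·ln 48.46 − 161.1 = 99.47·3.8807 − 161.1 = 224.917.
At 2615 K (t = 26.15):
  G = 99.47·ln 26.15 − 161.1 = 99.47·3.2638 − 161.1 = 163.555.
Gain = 163.555 / 224.917 = 0.7272 → 0.727.

0.727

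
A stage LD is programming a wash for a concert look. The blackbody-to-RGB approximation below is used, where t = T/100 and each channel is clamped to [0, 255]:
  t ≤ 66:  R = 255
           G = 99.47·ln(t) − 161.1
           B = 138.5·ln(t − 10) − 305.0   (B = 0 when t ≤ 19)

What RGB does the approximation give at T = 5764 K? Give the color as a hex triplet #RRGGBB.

#FFF2E6

t = 5764/100 = 57.64; the t ≤ 66 branch applies.
R = 255 by definition for t ≤ 66.
G = 99.47·ln 57.64 − 161.1 = 99.47·4.0542 − 161.1 = 242.173.
B = 138.5·ln(57.64 − 10) − 305.0 = 138.5·ln 47.64 − 305.0 = 138.5·3.8637 − 305.0 = 230.119.
Rounded: (255, 242, 230).
In hex: #FFF2E6.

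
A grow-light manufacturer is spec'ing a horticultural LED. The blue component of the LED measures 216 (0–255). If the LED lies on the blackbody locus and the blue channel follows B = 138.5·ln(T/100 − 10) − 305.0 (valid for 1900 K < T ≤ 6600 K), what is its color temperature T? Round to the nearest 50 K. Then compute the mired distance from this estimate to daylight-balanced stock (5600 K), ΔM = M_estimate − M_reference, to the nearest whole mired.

+10 mireds

ln(t − 10) = (216 + 305.0) / 138.5 = 3.7617.
t − 10 = e^3.7617 = 43.023, so t = 53.023.
T = 100·t = 5302 K → 5300 K to the nearest 50 K.
M_estimate = 10⁶/5300 = 188.68; M_reference = 10⁶/5600 = 178.57.
ΔM = 188.68 − 178.57 = 10.11 → +10 mireds.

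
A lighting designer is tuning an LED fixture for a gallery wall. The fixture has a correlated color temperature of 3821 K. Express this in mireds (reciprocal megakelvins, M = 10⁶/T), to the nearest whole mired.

M = 10⁶ / 3821 = 261.712 → 262 mireds.

262 mireds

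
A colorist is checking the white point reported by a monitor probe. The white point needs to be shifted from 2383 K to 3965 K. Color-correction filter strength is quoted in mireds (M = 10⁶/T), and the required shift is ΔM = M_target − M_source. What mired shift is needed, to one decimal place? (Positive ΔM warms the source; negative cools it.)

M_source = 10⁶/2383 = 419.639; M_target = 10⁶/3965 = 252.207.
ΔM = 252.207 − 419.639 = -167.432 → -167.4 mireds, a cooling shift.

-167.4 mireds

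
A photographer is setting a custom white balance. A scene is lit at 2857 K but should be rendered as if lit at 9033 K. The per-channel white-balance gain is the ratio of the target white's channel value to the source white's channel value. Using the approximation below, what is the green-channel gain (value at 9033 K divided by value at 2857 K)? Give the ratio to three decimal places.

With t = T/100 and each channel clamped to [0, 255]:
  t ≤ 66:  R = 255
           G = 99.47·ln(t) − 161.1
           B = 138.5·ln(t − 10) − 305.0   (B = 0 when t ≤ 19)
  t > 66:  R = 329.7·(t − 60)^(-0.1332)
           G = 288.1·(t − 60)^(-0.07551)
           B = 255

1.292

At 2857 K (t = 28.57):
  G = 99.47·ln 28.57 − 161.1 = 99.47·3.3524 − 161.1 = 172.359.
At 9033 K (t = 90.33):
  G = 288.1·(90.33 − 60)^(-0.07551) = 288.1·30.33^(-0.07551) = 288.1·0.77287 = 222.662.
Gain = 222.662 / 172.359 = 1.2919 → 1.292.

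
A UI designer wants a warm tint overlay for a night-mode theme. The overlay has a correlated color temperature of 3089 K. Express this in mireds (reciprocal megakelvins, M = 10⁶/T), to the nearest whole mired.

M = 10⁶ / 3089 = 323.729 → 324 mireds.

324 mireds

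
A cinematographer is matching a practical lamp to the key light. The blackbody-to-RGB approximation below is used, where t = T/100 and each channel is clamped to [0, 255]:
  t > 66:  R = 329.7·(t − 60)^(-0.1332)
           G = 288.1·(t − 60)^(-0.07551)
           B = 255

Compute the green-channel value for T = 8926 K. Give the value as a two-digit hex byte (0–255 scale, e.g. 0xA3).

0xDF

t = 8926/100 = 89.26; the t > 66 branch applies.
G = 288.1·(89.26 − 60)^(-0.07551) = 288.1·29.26^(-0.07551) = 288.1·0.77496 = 223.267.
Rounded: 223; in hex, 0xDF.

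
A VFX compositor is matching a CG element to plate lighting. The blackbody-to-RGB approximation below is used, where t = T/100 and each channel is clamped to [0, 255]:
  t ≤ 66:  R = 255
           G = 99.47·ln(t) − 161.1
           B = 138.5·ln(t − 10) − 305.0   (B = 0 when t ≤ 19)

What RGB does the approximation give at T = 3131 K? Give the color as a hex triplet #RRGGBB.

#FFB577

t = 3131/100 = 31.31; the t ≤ 66 branch applies.
R = 255 by definition for t ≤ 66.
G = 99.47·ln 31.31 − 161.1 = 99.47·3.4439 − 161.1 = 181.468.
B = 138.5·ln(31.31 − 10) − 305.0 = 138.5·ln 21.31 − 305.0 = 138.5·3.0592 − 305.0 = 118.696.
Rounded: (255, 181, 119).
In hex: #FFB577.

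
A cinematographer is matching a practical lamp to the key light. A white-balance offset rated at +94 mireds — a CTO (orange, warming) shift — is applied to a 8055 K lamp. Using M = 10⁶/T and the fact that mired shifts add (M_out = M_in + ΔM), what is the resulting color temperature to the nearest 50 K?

4600 K

M_in = 10⁶/8055 = 124.15 mireds.
M_out = 124.15 + (+94) = 218.15 mireds.
T_out = 10⁶/218.15 = 4584.1 K → 4600 K.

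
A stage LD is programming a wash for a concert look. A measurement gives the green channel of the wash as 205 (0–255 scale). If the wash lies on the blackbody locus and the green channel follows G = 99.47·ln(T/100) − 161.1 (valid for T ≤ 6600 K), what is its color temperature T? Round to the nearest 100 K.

ln t = (205 + 161.1) / 99.47 = 3.6805.
t = e^3.6805 = 39.666.
T = 100·t = 3967 K → 4000 K to the nearest 100 K.

4000 K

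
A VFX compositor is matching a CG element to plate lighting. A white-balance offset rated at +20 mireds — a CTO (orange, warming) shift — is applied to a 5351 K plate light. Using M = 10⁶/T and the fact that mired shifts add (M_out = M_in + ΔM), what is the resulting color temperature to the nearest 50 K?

M_in = 10⁶/5351 = 186.88 mireds.
M_out = 186.88 + (+20) = 206.88 mireds.
T_out = 10⁶/206.88 = 4833.7 K → 4850 K.

4850 K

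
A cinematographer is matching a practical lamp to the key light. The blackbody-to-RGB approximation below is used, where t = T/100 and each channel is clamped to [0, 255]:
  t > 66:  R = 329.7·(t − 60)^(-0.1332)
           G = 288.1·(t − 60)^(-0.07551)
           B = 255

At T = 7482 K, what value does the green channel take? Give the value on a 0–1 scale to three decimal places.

t = 7482/100 = 74.82; the t > 66 branch applies.
G = 288.1·(74.82 − 60)^(-0.07551) = 288.1·14.82^(-0.07551) = 288.1·0.81581 = 235.035.
On a 0–1 scale: 235.035/255 = 0.9217 → 0.922.

0.922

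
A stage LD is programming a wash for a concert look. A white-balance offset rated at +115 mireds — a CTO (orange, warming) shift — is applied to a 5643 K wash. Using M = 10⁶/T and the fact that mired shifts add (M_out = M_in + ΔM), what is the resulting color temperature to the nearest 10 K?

3420 K

M_in = 10⁶/5643 = 177.21 mireds.
M_out = 177.21 + (+115) = 292.21 mireds.
T_out = 10⁶/292.21 = 3422.2 K → 3420 K.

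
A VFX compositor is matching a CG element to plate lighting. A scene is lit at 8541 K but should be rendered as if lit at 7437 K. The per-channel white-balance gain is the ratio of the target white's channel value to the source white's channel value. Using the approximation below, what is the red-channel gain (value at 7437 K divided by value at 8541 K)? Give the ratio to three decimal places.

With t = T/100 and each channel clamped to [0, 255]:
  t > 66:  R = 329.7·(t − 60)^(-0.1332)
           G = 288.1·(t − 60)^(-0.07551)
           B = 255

At 8541 K (t = 85.41):
  R = 329.7·(85.41 − 60)^(-0.1332) = 329.7·25.41^(-0.1332) = 329.7·0.64991 = 214.275.
At 7437 K (t = 74.37):
  R = 329.7·(74.37 − 60)^(-0.1332) = 329.7·14.37^(-0.1332) = 329.7·0.70118 = 231.178.
Gain = 231.178 / 214.275 = 1.0789 → 1.079.

1.079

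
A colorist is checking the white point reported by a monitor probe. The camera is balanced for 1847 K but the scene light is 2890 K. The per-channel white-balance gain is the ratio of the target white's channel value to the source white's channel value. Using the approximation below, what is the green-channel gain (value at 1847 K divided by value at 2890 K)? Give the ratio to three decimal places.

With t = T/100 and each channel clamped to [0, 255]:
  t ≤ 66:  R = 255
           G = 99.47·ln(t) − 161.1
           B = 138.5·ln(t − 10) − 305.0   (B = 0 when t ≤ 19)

0.743

At 2890 K (t = 28.9):
  G = 99.47·ln 28.9 − 161.1 = 99.47·3.3638 − 161.1 = 173.501.
At 1847 K (t = 18.47):
  G = 99.47·ln 18.47 − 161.1 = 99.47·2.9161 − 161.1 = 128.969.
Gain = 128.969 / 173.501 = 0.7433 → 0.743.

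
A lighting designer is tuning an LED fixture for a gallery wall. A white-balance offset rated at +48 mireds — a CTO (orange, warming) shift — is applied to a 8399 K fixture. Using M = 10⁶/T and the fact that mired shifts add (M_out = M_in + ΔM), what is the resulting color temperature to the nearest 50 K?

6000 K

M_in = 10⁶/8399 = 119.06 mireds.
M_out = 119.06 + (+48) = 167.06 mireds.
T_out = 10⁶/167.06 = 5985.8 K → 6000 K.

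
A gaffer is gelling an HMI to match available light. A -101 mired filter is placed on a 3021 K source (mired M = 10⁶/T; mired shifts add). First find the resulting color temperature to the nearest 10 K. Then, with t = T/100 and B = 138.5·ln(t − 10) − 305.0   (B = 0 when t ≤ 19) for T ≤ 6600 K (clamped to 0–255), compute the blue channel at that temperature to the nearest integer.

M_in = 10⁶/3021 = 331.02; M_out = 331.02 + (-101) = 230.02.
T_out = 10⁶/230.02 = 4347.5 K → 4350 K; t = 43.5.
B = 138.5·ln(43.5 − 10) − 305.0 = 138.5·ln 33.5 − 305.0 = 138.5·3.5115 − 305.0 = 181.349.
Rounded: 181.

181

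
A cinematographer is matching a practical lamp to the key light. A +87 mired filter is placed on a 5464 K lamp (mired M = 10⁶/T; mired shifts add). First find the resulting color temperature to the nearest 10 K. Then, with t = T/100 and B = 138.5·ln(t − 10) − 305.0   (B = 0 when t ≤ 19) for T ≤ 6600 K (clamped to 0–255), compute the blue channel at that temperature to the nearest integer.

M_in = 10⁶/5464 = 183.02; M_out = 183.02 + (+87) = 270.02.
T_out = 10⁶/270.02 = 3703.5 K → 3700 K; t = 37.
B = 138.5·ln(37 − 10) − 305.0 = 138.5·ln 27 − 305.0 = 138.5·3.2958 − 305.0 = 151.473.
Rounded: 151.

151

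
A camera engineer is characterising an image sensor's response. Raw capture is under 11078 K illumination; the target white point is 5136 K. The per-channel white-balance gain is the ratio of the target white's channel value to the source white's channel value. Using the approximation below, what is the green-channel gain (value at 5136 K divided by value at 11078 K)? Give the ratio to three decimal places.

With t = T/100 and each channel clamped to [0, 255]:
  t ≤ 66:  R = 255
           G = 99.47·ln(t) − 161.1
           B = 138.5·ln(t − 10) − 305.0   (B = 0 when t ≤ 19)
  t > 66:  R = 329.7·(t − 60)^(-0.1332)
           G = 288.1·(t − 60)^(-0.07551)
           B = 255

At 11078 K (t = 110.78):
  G = 288.1·(110.78 − 60)^(-0.07551) = 288.1·50.78^(-0.07551) = 288.1·0.74337 = 214.164.
At 5136 K (t = 51.36):
  G = 99.47·ln 51.36 − 161.1 = 99.47·3.9389 − 161.1 = 230.698.
Gain = 230.698 / 214.164 = 1.0772 → 1.077.

1.077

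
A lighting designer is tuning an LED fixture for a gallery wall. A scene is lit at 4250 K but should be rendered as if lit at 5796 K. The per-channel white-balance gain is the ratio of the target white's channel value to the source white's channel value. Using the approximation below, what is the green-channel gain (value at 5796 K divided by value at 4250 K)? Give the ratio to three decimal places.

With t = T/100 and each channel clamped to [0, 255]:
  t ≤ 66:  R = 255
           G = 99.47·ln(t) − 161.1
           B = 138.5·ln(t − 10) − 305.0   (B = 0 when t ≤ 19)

1.146

At 4250 K (t = 42.5):
  G = 99.47·ln 42.5 − 161.1 = 99.47·3.7495 − 161.1 = 211.863.
At 5796 K (t = 57.96):
  G = 99.47·ln 57.96 − 161.1 = 99.47·4.0598 − 161.1 = 242.724.
Gain = 242.724 / 211.863 = 1.1457 → 1.146.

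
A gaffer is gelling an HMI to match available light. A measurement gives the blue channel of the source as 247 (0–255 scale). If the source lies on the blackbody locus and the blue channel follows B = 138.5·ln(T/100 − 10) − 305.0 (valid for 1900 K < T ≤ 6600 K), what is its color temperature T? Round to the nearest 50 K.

ln(t − 10) = (247 + 305.0) / 138.5 = 3.9856.
t − 10 = e^3.9856 = 53.815, so t = 63.815.
T = 100·t = 6382 K → 6400 K to the nearest 50 K.

6400 K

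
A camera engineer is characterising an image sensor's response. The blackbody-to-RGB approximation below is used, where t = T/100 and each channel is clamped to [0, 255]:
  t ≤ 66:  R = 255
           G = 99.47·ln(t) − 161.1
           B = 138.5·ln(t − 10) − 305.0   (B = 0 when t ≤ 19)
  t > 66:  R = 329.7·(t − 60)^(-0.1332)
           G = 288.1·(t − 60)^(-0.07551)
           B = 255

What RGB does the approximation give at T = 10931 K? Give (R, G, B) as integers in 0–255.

t = 10931/100 = 109.31; the t > 66 branch applies.
R = 329.7·(109.31 − 60)^(-0.1332) = 329.7·49.31^(-0.1332) = 329.7·0.59498 = 196.164.
G = 288.1·(109.31 − 60)^(-0.07551) = 288.1·49.31^(-0.07551) = 288.1·0.74502 = 214.640.
B = 255 by definition for t > 66.
Rounded: (196, 215, 255).

(196, 215, 255)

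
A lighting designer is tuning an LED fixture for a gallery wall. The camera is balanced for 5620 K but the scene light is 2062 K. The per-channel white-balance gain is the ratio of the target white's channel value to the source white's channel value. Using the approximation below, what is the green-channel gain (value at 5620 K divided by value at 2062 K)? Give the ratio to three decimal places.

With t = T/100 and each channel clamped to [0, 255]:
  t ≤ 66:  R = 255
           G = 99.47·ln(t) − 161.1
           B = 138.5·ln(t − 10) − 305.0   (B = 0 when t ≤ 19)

At 2062 K (t = 20.62):
  G = 99.47·ln 20.62 − 161.1 = 99.47·3.0263 − 161.1 = 139.922.
At 5620 K (t = 56.2):
  G = 99.47·ln 56.2 − 161.1 = 99.47·4.0289 − 161.1 = 239.656.
Gain = 239.656 / 139.922 = 1.7128 → 1.713.

1.713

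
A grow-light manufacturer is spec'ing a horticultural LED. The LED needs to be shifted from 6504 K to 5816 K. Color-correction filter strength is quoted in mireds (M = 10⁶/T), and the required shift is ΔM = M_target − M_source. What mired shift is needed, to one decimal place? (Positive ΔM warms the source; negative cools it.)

+18.2 mireds

M_source = 10⁶/6504 = 153.752; M_target = 10⁶/5816 = 171.939.
ΔM = 171.939 − 153.752 = 18.188 → +18.2 mireds, a warming shift.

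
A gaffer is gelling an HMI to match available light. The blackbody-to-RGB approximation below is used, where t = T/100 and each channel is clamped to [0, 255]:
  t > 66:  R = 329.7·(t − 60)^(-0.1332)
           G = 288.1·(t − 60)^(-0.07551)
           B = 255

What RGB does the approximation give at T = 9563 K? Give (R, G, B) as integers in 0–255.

(205, 220, 255)

t = 9563/100 = 95.63; the t > 66 branch applies.
R = 329.7·(95.63 − 60)^(-0.1332) = 329.7·35.63^(-0.1332) = 329.7·0.62130 = 204.841.
G = 288.1·(95.63 − 60)^(-0.07551) = 288.1·35.63^(-0.07551) = 288.1·0.76352 = 219.971.
B = 255 by definition for t > 66.
Rounded: (205, 220, 255).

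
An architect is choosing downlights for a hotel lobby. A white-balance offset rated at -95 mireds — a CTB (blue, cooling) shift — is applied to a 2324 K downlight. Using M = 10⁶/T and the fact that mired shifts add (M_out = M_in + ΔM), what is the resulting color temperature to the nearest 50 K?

M_in = 10⁶/2324 = 430.29 mireds.
M_out = 430.29 + (-95) = 335.29 mireds.
T_out = 10⁶/335.29 = 2982.5 K → 3000 K.

3000 K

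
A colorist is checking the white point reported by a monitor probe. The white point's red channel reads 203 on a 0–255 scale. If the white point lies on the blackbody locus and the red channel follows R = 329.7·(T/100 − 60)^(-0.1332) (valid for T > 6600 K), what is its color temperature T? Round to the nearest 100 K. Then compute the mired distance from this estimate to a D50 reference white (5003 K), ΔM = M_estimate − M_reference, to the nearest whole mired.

(t − 60)^(-0.1332) = 203/329.7 = 0.61571.
t − 60 = 0.61571^(1/-0.1332) = 0.61571^(-7.508) = 38.129, so t = 98.129.
T = 100·t = 9813 K → 9800 K to the nearest 100 K.
M_estimate = 10⁶/9800 = 102.04; M_reference = 10⁶/5003 = 199.88.
ΔM = 102.04 − 199.88 = -97.84 → -98 mireds.

-98 mireds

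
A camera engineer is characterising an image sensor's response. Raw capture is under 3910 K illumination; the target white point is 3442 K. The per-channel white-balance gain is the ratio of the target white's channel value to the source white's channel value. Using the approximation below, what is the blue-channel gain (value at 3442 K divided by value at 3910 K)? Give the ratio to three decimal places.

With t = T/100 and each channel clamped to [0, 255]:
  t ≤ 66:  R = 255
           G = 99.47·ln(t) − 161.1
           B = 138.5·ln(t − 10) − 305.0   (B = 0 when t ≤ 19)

0.850

At 3910 K (t = 39.1):
  B = 138.5·ln(39.1 − 10) − 305.0 = 138.5·ln 29.1 − 305.0 = 138.5·3.3707 − 305.0 = 161.847.
At 3442 K (t = 34.42):
  B = 138.5·ln(34.42 − 10) − 305.0 = 138.5·ln 24.42 − 305.0 = 138.5·3.1954 − 305.0 = 137.563.
Gain = 137.563 / 161.847 = 0.8500 → 0.850.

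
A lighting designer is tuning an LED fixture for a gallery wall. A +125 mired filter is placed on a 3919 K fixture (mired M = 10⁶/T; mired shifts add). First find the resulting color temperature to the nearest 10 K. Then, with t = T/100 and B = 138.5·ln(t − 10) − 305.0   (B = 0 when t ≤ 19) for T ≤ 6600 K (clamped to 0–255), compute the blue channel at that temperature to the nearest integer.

M_in = 10⁶/3919 = 255.17; M_out = 255.17 + (+125) = 380.17.
T_out = 10⁶/380.17 = 2630.4 K → 2630 K; t = 26.3.
B = 138.5·ln(26.3 − 10) − 305.0 = 138.5·ln 16.3 − 305.0 = 138.5·2.7912 − 305.0 = 81.576.
Rounded: 82.

82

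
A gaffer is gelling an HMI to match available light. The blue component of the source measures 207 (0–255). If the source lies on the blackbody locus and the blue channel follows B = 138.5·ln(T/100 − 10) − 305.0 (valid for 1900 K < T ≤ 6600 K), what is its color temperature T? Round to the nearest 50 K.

5050 K

ln(t − 10) = (207 + 305.0) / 138.5 = 3.6968.
t − 10 = e^3.6968 = 40.316, so t = 50.316.
T = 100·t = 5032 K → 5050 K to the nearest 50 K.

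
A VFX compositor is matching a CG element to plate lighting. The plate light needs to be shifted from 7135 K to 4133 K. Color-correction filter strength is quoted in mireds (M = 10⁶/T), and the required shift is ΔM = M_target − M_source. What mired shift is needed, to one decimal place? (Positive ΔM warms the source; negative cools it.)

+101.8 mireds

M_source = 10⁶/7135 = 140.154; M_target = 10⁶/4133 = 241.955.
ΔM = 241.955 − 140.154 = 101.801 → +101.8 mireds, a warming shift.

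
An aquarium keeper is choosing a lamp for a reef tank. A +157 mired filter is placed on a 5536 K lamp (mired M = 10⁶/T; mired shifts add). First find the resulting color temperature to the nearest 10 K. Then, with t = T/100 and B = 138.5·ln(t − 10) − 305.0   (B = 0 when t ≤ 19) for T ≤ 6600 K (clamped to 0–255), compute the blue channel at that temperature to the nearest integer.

M_in = 10⁶/5536 = 180.64; M_out = 180.64 + (+157) = 337.64.
T_out = 10⁶/337.64 = 2961.8 K → 2960 K; t = 29.6.
B = 138.5·ln(29.6 − 10) − 305.0 = 138.5·ln 19.6 − 305.0 = 138.5·2.9755 − 305.0 = 107.111.
Rounded: 107.

107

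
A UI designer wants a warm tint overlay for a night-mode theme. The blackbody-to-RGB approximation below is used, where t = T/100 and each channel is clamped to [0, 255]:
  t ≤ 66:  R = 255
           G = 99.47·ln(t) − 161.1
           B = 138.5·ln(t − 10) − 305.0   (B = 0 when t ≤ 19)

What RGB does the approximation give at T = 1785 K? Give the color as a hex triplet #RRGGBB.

t = 1785/100 = 17.85; the t ≤ 66 branch applies.
R = 255 by definition for t ≤ 66.
G = 99.47·ln 17.85 − 161.1 = 99.47·2.8820 − 161.1 = 125.573.
t = 17.85 ≤ 19, so B = 0.
Rounded: (255, 126, 0).
In hex: #FF7E00.

#FF7E00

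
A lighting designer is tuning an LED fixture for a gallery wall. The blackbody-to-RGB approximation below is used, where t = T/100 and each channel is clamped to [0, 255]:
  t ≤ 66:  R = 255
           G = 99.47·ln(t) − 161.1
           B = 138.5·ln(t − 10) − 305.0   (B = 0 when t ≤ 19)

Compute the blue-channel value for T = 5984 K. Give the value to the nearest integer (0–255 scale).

t = 5984/100 = 59.84; the t ≤ 66 branch applies.
B = 138.5·ln(59.84 − 10) − 305.0 = 138.5·ln 49.84 − 305.0 = 138.5·3.9088 − 305.0 = 236.371.
Rounded: 236.

236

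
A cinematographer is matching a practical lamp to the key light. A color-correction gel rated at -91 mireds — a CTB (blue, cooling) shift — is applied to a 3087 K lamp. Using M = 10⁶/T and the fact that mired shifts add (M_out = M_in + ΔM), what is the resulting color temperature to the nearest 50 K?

M_in = 10⁶/3087 = 323.94 mireds.
M_out = 323.94 + (-91) = 232.94 mireds.
T_out = 10⁶/232.94 = 4293.0 K → 4300 K.

4300 K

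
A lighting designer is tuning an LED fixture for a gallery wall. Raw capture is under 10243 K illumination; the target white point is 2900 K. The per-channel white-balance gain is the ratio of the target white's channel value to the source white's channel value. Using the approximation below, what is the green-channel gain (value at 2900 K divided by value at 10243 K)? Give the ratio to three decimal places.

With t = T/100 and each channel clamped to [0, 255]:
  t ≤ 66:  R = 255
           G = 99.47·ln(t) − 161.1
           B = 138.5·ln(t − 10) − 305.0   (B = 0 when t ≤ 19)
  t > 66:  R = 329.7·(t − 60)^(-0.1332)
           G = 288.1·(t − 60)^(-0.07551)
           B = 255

At 10243 K (t = 102.43):
  G = 288.1·(102.43 − 60)^(-0.07551) = 288.1·42.43^(-0.07551) = 288.1·0.75352 = 217.089.
At 2900 K (t = 29):
  G = 99.47·ln 29 − 161.1 = 99.47·3.3673 − 161.1 = 173.845.
Gain = 173.845 / 217.089 = 0.8008 → 0.801.

0.801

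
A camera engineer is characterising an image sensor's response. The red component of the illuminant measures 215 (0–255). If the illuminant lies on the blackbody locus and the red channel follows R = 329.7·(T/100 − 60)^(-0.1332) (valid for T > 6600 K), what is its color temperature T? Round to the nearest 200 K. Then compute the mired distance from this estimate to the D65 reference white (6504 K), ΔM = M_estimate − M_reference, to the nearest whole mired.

(t − 60)^(-0.1332) = 215/329.7 = 0.65211.
t − 60 = 0.65211^(1/-0.1332) = 0.65211^(-7.508) = 24.774, so t = 84.774.
T = 100·t = 8477 K → 8400 K to the nearest 200 K.
M_estimate = 10⁶/8400 = 119.05; M_reference = 10⁶/6504 = 153.75.
ΔM = 119.05 − 153.75 = -34.70 → -35 mireds.

-35 mireds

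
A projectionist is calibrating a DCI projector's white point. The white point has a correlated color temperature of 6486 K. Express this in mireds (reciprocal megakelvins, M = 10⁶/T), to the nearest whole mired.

M = 10⁶ / 6486 = 154.178 → 154 mireds.

154 mireds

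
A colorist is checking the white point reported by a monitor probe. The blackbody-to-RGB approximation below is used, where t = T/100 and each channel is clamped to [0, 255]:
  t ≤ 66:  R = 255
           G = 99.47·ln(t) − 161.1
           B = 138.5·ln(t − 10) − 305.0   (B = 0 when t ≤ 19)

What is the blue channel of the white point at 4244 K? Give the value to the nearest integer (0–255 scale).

177

t = 4244/100 = 42.44; the t ≤ 66 branch applies.
B = 138.5·ln(42.44 − 10) − 305.0 = 138.5·ln 32.44 − 305.0 = 138.5·3.4794 − 305.0 = 176.896.
Rounded: 177.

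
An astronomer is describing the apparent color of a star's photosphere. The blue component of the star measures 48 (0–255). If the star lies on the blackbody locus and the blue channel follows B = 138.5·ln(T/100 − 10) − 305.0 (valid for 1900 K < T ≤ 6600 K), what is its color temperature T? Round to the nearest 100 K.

2300 K

ln(t − 10) = (48 + 305.0) / 138.5 = 2.5487.
t − 10 = e^2.5487 = 12.791, so t = 22.791.
T = 100·t = 2279 K → 2300 K to the nearest 100 K.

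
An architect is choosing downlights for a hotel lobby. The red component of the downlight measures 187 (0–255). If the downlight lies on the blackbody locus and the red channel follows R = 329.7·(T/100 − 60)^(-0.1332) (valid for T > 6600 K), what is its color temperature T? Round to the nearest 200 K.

13000 K

(t − 60)^(-0.1332) = 187/329.7 = 0.56718.
t − 60 = 0.56718^(1/-0.1332) = 0.56718^(-7.508) = 70.620, so t = 130.620.
T = 100·t = 13062 K → 13000 K to the nearest 200 K.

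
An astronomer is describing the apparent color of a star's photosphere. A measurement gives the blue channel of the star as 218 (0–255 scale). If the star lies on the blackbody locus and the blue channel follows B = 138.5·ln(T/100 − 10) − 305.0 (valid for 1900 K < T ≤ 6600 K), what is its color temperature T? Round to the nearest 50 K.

5350 K

ln(t − 10) = (218 + 305.0) / 138.5 = 3.7762.
t − 10 = e^3.7762 = 43.649, so t = 53.649.
T = 100·t = 5365 K → 5350 K to the nearest 50 K.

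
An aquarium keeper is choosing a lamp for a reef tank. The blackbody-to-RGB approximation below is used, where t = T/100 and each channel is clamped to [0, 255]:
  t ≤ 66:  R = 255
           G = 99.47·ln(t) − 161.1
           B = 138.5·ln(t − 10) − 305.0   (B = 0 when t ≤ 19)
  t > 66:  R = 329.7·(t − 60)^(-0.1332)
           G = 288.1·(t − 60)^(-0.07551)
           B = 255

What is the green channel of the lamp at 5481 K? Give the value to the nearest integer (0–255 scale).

t = 5481/100 = 54.81; the t ≤ 66 branch applies.
G = 99.47·ln 54.81 − 161.1 = 99.47·4.0039 − 161.1 = 237.165.
Rounded: 237.

237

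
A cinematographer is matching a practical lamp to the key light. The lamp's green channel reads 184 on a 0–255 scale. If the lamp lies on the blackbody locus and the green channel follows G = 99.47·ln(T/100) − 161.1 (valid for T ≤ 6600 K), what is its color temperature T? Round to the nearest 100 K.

ln t = (184 + 161.1) / 99.47 = 3.4694.
t = e^3.4694 = 32.117.
T = 100·t = 3212 K → 3200 K to the nearest 100 K.

3200 K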